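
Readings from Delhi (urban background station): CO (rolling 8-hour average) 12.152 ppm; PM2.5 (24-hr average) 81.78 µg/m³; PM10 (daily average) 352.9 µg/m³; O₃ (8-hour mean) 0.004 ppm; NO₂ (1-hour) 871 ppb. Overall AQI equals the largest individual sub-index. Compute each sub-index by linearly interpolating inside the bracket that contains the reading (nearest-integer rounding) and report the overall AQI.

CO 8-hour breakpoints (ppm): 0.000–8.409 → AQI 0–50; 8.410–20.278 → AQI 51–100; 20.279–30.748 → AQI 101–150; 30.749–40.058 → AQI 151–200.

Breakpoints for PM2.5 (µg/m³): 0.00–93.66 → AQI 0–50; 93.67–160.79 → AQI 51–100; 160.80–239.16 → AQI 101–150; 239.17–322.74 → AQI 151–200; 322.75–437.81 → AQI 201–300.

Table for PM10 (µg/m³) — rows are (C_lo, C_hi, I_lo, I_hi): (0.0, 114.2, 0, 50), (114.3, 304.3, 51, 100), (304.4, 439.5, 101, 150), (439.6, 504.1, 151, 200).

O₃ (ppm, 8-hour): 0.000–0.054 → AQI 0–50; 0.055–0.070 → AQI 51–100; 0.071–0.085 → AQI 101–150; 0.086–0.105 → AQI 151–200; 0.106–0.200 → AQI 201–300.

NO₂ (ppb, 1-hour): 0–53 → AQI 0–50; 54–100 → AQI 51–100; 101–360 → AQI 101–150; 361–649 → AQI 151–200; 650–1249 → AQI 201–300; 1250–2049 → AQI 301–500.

238

CO: 12.152 lies in 8.410–20.278, so I_lo=51, I_hi=100, C_lo=8.410, C_hi=20.278.
(100−51)/(20.278−8.410) × (12.152−8.410) + 51 = 49/11.868 × 3.742 + 51 ≈ 66.45 → 66.
PM2.5: 81.78 ∈ [0.00, 93.66] ↔ index [0, 50].
0 + (81.78−0.00)·(50−0)/(93.66−0.00) = 0 + 81.78·50/93.66 ≈ 43.66, so AQI = 44.
PM10: 352.9 lies in 304.4–439.5, so I_lo=101, I_hi=150, C_lo=304.4, C_hi=439.5.
(150−101)/(439.5−304.4) × (352.9−304.4) + 101 = 49/135.1 × 48.5 + 101 ≈ 118.59 → 119.
O₃: 0.004 ∈ [0.000, 0.054] ↔ index [0, 50].
0 + (0.004−0.000)·(50−0)/(0.054−0.000) = 0 + 0.004·50/0.054 ≈ 3.70, so AQI = 4.
NO₂: row 650–1249 (AQI 201–300). (300−201)·(871−650)/(1249−650) + 201 = 99·221/599 + 201 ≈ 237.53 → 238.
Sub-indices: CO→66, PM2.5→44, PM10→119, O₃→4, NO₂→238. Overall AQI = max = 238; dominant pollutant is NO₂.
AQI 238: Very Unhealthy.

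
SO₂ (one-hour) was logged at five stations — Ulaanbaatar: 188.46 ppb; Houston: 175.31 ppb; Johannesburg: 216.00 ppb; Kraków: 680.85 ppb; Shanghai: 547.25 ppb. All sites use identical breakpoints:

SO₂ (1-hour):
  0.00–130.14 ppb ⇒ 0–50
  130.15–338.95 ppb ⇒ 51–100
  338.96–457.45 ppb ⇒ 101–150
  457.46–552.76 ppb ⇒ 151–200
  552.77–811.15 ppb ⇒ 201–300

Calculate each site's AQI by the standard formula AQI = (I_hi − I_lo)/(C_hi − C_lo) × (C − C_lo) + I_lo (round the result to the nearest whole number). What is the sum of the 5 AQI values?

645

Ulaanbaatar: 188.46 lies in 130.15–338.95, so I_lo=51, I_hi=100, C_lo=130.15, C_hi=338.95.
(100−51)/(338.95−130.15) × (188.46−130.15) + 51 = 49/208.80 × 58.31 + 51 ≈ 64.68 → 65.
Houston: row 130.15–338.95 (AQI 51–100). (100−51)·(175.31−130.15)/(338.95−130.15) + 51 = 49·45.16/208.80 + 51 ≈ 61.60 → 62.
Johannesburg: row 130.15–338.95 (AQI 51–100). (100−51)·(216.00−130.15)/(338.95−130.15) + 51 = 49·85.85/208.80 + 51 ≈ 71.15 → 71.
Kraków: 680.85 lies in 552.77–811.15, so I_lo=201, I_hi=300, C_lo=552.77, C_hi=811.15.
(300−201)/(811.15−552.77) × (680.85−552.77) + 201 = 99/258.38 × 128.08 + 201 ≈ 250.07 → 250.
Shanghai: 547.25 lies in 457.46–552.76, so I_lo=151, I_hi=200, C_lo=457.46, C_hi=552.76.
(200−151)/(552.76−457.46) × (547.25−457.46) + 151 = 49/95.30 × 89.79 + 151 ≈ 197.17 → 197.
AQIs: Ulaanbaatar=65, Houston=62, Johannesburg=71, Kraków=250, Shanghai=197. Sum = 65 + 62 + 71 + 250 + 197 = 645.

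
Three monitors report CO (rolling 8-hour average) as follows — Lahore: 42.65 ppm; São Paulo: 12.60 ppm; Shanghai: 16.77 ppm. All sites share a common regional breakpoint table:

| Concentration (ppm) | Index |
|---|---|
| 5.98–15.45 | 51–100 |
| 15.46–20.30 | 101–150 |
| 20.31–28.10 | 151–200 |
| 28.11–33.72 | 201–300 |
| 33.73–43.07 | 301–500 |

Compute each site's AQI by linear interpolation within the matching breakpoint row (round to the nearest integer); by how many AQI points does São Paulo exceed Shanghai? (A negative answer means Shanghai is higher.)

Lahore: 42.65 lies in 33.73–43.07, so I_lo=301, I_hi=500, C_lo=33.73, C_hi=43.07.
(500−301)/(43.07−33.73) × (42.65−33.73) + 301 = 199/9.34 × 8.92 + 301 ≈ 491.05 → 491.
São Paulo: 12.60 ∈ [5.98, 15.45] ↔ index [51, 100].
51 + (12.60−5.98)·(100−51)/(15.45−5.98) = 51 + 6.62·49/9.47 ≈ 85.25, so AQI = 85.
Shanghai: row 15.46–20.30 (AQI 101–150). (150−101)·(16.77−15.46)/(20.30−15.46) + 101 = 49·1.31/4.84 + 101 ≈ 114.26 → 114.
AQIs: Lahore=491, São Paulo=85, Shanghai=114. São Paulo (85) − Shanghai (114) = -29.

-29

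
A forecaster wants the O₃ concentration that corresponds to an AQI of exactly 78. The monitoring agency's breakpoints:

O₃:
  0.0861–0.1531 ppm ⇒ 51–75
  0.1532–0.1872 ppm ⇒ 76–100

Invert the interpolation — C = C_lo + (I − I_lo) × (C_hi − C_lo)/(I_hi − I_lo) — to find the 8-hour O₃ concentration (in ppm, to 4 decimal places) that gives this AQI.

AQI 78 lies in the 76–100 band, which corresponds to 0.1532–0.1872 ppm.
C = 0.1532 + (78−76)×(0.1872−0.1532)/(100−76) = 0.1532 + 2×0.0340/24 ≈ 0.156033 ppm → 0.1560 ppm to 4 dp.

0.1560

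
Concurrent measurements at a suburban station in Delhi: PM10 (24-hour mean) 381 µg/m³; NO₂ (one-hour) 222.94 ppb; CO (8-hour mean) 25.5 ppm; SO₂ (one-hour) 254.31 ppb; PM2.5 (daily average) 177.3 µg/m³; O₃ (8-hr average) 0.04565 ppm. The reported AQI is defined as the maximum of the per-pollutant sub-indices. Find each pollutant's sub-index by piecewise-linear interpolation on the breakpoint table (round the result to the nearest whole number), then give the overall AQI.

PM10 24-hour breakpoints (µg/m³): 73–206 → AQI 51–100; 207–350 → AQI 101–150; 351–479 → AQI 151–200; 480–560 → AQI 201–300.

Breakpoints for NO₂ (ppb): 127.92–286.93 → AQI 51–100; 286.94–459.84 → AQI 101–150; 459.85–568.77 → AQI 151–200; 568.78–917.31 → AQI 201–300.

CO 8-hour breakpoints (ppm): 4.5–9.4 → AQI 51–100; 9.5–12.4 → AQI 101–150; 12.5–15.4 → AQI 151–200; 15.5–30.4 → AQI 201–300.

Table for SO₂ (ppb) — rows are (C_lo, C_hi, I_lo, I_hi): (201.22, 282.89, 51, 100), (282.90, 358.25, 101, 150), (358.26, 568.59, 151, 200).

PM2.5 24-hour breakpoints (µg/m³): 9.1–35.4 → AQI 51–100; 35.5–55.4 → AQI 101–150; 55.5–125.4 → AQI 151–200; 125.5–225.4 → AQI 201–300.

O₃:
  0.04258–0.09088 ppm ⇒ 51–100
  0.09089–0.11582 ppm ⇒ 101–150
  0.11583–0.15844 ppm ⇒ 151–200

PM10: 381 ∈ [351, 479] ↔ index [151, 200].
151 + (381−351)·(200−151)/(479−351) = 151 + 30·49/128 ≈ 162.48, so AQI = 162.
NO₂: 222.94 lies in 127.92–286.93, so I_lo=51, I_hi=100, C_lo=127.92, C_hi=286.93.
(100−51)/(286.93−127.92) × (222.94−127.92) + 51 = 49/159.01 × 95.02 + 51 ≈ 80.28 → 80.
CO: 25.5 lies in 15.5–30.4, so I_lo=201, I_hi=300, C_lo=15.5, C_hi=30.4.
(300−201)/(30.4−15.5) × (25.5−15.5) + 201 = 99/14.9 × 10.0 + 201 ≈ 267.44 → 267.
SO₂: 254.31 lies in 201.22–282.89, so I_lo=51, I_hi=100, C_lo=201.22, C_hi=282.89.
(100−51)/(282.89−201.22) × (254.31−201.22) + 51 = 49/81.67 × 53.09 + 51 ≈ 82.85 → 83.
PM2.5 177.3: bracket 125.5–225.4 → index 201–300; slope 99/99.9, offset 51.8.
AQI = 201 + 99/99.9·51.8 ≈ 252.33 ⇒ 252.
O₃: 0.04565 lies in 0.04258–0.09088, so I_lo=51, I_hi=100, C_lo=0.04258, C_hi=0.09088.
(100−51)/(0.09088−0.04258) × (0.04565−0.04258) + 51 = 49/0.04830 × 0.00307 + 51 ≈ 54.11 → 54.
Sub-indices: PM10→162, NO₂→80, CO→267, SO₂→83, PM2.5→252, O₃→54. Overall AQI = max = 267; dominant pollutant is CO.
AQI 267: Very Unhealthy.

267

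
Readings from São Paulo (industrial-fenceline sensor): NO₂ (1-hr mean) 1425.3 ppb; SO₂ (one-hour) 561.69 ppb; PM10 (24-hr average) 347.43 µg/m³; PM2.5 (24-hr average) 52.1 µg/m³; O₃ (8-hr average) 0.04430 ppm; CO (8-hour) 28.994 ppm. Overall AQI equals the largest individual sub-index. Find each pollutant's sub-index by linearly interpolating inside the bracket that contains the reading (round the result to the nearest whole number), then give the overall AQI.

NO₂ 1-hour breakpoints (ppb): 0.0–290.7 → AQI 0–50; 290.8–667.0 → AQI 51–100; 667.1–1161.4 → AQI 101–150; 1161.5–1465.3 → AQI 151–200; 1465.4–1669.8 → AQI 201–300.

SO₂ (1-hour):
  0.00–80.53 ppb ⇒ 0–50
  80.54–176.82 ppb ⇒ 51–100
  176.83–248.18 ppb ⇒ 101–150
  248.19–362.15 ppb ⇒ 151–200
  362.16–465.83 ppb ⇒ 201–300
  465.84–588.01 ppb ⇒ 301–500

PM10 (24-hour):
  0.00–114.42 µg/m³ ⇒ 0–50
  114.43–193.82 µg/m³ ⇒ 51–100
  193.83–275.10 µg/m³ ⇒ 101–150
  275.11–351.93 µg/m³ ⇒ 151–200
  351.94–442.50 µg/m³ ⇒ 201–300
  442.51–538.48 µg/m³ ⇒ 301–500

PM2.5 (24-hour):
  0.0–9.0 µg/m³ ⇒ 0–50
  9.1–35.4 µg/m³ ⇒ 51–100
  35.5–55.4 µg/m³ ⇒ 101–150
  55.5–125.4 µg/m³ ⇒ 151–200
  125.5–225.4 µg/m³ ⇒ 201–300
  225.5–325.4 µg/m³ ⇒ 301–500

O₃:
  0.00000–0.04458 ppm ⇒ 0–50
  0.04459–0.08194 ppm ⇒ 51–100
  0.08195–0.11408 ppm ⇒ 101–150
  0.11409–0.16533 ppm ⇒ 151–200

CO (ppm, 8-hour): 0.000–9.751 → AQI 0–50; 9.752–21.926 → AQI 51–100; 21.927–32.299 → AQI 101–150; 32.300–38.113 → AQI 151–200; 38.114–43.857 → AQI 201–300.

NO₂: 1425.3 lies in 1161.5–1465.3, so I_lo=151, I_hi=200, C_lo=1161.5, C_hi=1465.3.
(200−151)/(1465.3−1161.5) × (1425.3−1161.5) + 151 = 49/303.8 × 263.8 + 151 ≈ 193.55 → 194.
SO₂: row 465.84–588.01 (AQI 301–500). (500−301)·(561.69−465.84)/(588.01−465.84) + 301 = 199·95.85/122.17 + 301 ≈ 457.13 → 457.
PM10 347.43: bracket 275.11–351.93 → index 151–200; slope 49/76.82, offset 72.32.
AQI = 151 + 49/76.82·72.32 ≈ 197.13 ⇒ 197.
PM2.5: 52.1 lies in 35.5–55.4, so I_lo=101, I_hi=150, C_lo=35.5, C_hi=55.4.
(150−101)/(55.4−35.5) × (52.1−35.5) + 101 = 49/19.9 × 16.6 + 101 ≈ 141.87 → 142.
O₃: 0.04430 ∈ [0.00000, 0.04458] ↔ index [0, 50].
0 + (0.04430−0.00000)·(50−0)/(0.04458−0.00000) = 0 + 0.04430·50/0.04458 ≈ 49.69, so AQI = 50.
CO: row 21.927–32.299 (AQI 101–150). (150−101)·(28.994−21.927)/(32.299−21.927) + 101 = 49·7.067/10.372 + 101 ≈ 134.39 → 134.
Sub-indices: NO₂→194, SO₂→457, PM10→197, PM2.5→142, O₃→50, CO→134. Overall AQI = max = 457; dominant pollutant is SO₂.
AQI 457: Hazardous.

457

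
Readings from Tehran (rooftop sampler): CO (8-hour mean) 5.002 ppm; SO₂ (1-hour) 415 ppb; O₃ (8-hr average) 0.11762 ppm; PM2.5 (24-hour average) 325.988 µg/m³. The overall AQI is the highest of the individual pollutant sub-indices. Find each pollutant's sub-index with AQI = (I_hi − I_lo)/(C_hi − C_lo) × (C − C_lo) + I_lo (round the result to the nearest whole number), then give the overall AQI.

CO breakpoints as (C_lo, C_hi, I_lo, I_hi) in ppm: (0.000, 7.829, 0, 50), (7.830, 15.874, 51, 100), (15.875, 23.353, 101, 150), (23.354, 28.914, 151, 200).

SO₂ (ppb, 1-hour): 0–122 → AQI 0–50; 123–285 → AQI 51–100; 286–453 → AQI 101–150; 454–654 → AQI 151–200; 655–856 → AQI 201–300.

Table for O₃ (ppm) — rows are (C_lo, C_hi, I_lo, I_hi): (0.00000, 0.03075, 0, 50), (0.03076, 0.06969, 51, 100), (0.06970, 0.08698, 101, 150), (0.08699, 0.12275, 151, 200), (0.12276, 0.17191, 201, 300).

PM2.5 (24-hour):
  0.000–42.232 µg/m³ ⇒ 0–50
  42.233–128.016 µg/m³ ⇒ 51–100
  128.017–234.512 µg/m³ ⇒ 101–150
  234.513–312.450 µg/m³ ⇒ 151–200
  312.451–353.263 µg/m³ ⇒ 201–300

234

CO 5.002: bracket 0.000–7.829 → index 0–50; slope 50/7.829, offset 5.002.
AQI = 0 + 50/7.829·5.002 ≈ 31.95 ⇒ 32.
SO₂: 415 ∈ [286, 453] ↔ index [101, 150].
101 + (415−286)·(150−101)/(453−286) = 101 + 129·49/167 ≈ 138.85, so AQI = 139.
O₃ 0.11762: bracket 0.08699–0.12275 → index 151–200; slope 49/0.03576, offset 0.03063.
AQI = 151 + 49/0.03576·0.03063 ≈ 192.97 ⇒ 193.
PM2.5: row 312.451–353.263 (AQI 201–300). (300−201)·(325.988−312.451)/(353.263−312.451) + 201 = 99·13.537/40.812 + 201 ≈ 233.84 → 234.
Sub-indices: CO→32, SO₂→139, O₃→193, PM2.5→234. Overall AQI = max = 234; dominant pollutant is PM2.5.
AQI 234: Very Unhealthy.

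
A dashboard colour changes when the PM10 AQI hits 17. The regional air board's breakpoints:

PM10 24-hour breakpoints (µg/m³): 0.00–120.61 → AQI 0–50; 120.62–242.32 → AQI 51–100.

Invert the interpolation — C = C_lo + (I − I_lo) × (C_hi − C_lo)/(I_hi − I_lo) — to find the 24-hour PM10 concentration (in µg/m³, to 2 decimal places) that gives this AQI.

41.01

AQI 17 lies in the 0–50 band, which corresponds to 0.00–120.61 µg/m³.
C = 0.00 + (17−0)×(120.61−0.00)/(50−0) = 0.00 + 17×120.61/50 ≈ 41.0074 µg/m³ → 41.01 µg/m³ to 2 dp.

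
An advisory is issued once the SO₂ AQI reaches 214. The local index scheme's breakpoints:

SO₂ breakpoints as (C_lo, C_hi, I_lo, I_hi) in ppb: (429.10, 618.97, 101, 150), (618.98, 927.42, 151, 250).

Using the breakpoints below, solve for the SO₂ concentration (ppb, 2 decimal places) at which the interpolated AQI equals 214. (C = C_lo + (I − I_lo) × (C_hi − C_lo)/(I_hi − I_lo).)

AQI 214 lies in the 151–250 band, which corresponds to 618.98–927.42 ppb.
C = 618.98 + (214−151)×(927.42−618.98)/(250−151) = 618.98 + 63×308.44/99 ≈ 815.2600 ppb → 815.26 ppb to 2 dp.

815.26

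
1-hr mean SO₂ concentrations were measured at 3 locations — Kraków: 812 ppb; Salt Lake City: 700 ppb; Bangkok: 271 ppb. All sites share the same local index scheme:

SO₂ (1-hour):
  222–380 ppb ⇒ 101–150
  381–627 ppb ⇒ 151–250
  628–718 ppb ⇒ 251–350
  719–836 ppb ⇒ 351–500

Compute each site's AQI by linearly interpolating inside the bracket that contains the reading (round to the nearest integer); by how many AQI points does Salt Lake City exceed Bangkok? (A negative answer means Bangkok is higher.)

214

Kraków: 812 lies in 719–836, so I_lo=351, I_hi=500, C_lo=719, C_hi=836.
(500−351)/(836−719) × (812−719) + 351 = 149/117 × 93 + 351 ≈ 469.44 → 469.
Salt Lake City: row 628–718 (AQI 251–350). (350−251)·(700−628)/(718−628) + 251 = 99·72/90 + 251 ≈ 330.20 → 330.
Bangkok: 271 lies in 222–380, so I_lo=101, I_hi=150, C_lo=222, C_hi=380.
(150−101)/(380−222) × (271−222) + 101 = 49/158 × 49 + 101 ≈ 116.20 → 116.
AQIs: Kraków=469, Salt Lake City=330, Bangkok=116. Salt Lake City (330) − Bangkok (116) = 214.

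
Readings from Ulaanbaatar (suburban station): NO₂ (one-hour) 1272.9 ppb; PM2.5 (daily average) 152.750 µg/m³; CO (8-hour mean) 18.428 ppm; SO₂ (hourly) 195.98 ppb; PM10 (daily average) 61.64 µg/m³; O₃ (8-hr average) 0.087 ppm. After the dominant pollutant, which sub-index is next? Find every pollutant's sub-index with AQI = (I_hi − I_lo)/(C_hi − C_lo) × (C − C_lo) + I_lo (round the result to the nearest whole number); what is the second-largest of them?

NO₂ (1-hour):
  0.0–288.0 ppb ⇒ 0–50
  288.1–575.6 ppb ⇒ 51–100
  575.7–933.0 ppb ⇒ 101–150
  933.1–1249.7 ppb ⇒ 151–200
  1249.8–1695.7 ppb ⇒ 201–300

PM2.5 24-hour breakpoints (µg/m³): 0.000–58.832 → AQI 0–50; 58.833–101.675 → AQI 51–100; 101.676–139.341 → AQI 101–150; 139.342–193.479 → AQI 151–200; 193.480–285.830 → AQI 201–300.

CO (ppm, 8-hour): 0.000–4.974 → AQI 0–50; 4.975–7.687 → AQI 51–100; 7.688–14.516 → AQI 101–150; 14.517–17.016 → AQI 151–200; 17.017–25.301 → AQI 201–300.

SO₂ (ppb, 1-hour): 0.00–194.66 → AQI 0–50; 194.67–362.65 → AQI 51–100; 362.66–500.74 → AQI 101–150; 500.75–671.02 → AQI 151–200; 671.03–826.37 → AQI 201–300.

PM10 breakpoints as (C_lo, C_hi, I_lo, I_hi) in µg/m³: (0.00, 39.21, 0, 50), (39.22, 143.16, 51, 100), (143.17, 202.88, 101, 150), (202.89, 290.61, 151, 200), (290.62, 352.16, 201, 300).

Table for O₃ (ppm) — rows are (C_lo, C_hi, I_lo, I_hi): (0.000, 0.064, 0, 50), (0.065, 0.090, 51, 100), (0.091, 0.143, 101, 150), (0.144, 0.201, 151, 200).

NO₂: 1272.9 ∈ [1249.8, 1695.7] ↔ index [201, 300].
201 + (1272.9−1249.8)·(300−201)/(1695.7−1249.8) = 201 + 23.1·99/445.9 ≈ 206.13, so AQI = 206.
PM2.5: row 139.342–193.479 (AQI 151–200). (200−151)·(152.750−139.342)/(193.479−139.342) + 151 = 49·13.408/54.137 + 151 ≈ 163.14 → 163.
CO: row 17.017–25.301 (AQI 201–300). (300−201)·(18.428−17.017)/(25.301−17.017) + 201 = 99·1.411/8.284 + 201 ≈ 217.86 → 218.
SO₂: 195.98 ∈ [194.67, 362.65] ↔ index [51, 100].
51 + (195.98−194.67)·(100−51)/(362.65−194.67) = 51 + 1.31·49/167.98 ≈ 51.38, so AQI = 51.
PM10 61.64: bracket 39.22–143.16 → index 51–100; slope 49/103.94, offset 22.42.
AQI = 51 + 49/103.94·22.42 ≈ 61.57 ⇒ 62.
O₃ 0.087: bracket 0.065–0.090 → index 51–100; slope 49/0.025, offset 0.022.
AQI = 51 + 49/0.025·0.022 ≈ 94.12 ⇒ 94.
Sub-indices: NO₂→206, PM2.5→163, CO→218, SO₂→51, PM10→62, O₃→94. Ranked high→low: 218, 206, 163, 94, 62, 51. Second-highest sub-index = 206.

206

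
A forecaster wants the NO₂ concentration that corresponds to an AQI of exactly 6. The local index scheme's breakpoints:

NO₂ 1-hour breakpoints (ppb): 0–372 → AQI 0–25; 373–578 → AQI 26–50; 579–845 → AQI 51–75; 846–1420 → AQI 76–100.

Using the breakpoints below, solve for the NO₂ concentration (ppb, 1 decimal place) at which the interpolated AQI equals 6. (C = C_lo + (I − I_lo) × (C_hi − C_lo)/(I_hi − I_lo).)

89.3

AQI 6 lies in the 0–25 band, which corresponds to 0–372 ppb.
C = 0 + (6−0)×(372−0)/(25−0) = 0 + 6×372/25 ≈ 89.280 ppb → 89.3 ppb to 1 dp.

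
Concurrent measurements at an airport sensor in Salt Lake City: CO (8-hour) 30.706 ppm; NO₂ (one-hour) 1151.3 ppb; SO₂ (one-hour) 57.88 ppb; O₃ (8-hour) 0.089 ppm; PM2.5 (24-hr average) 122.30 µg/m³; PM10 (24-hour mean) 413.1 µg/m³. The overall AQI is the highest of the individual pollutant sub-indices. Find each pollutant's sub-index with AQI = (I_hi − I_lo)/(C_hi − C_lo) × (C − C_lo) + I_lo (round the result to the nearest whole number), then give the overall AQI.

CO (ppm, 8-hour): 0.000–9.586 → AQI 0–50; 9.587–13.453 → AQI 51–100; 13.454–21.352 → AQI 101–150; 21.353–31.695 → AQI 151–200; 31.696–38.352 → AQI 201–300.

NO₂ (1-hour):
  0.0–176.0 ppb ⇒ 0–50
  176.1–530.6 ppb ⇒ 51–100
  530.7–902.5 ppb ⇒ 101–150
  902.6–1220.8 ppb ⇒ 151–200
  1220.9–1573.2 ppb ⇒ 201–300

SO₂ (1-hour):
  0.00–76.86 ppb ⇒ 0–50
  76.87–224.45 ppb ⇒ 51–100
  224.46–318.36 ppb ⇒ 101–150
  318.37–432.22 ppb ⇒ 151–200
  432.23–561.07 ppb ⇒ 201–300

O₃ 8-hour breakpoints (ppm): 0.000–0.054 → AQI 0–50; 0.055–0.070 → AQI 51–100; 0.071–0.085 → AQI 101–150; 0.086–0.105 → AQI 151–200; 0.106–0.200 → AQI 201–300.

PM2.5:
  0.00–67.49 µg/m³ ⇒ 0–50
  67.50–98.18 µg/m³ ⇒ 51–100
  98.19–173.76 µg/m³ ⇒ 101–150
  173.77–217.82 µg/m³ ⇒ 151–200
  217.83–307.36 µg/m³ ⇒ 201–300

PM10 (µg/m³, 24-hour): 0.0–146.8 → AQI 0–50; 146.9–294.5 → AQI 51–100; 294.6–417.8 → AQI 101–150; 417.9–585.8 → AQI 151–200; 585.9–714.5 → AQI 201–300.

CO 30.706: bracket 21.353–31.695 → index 151–200; slope 49/10.342, offset 9.353.
AQI = 151 + 49/10.342·9.353 ≈ 195.31 ⇒ 195.
NO₂: row 902.6–1220.8 (AQI 151–200). (200−151)·(1151.3−902.6)/(1220.8−902.6) + 151 = 49·248.7/318.2 + 151 ≈ 189.30 → 189.
SO₂: 57.88 lies in 0.00–76.86, so I_lo=0, I_hi=50, C_lo=0.00, C_hi=76.86.
(50−0)/(76.86−0.00) × (57.88−0.00) + 0 = 50/76.86 × 57.88 + 0 ≈ 37.65 → 38.
O₃: row 0.086–0.105 (AQI 151–200). (200−151)·(0.089−0.086)/(0.105−0.086) + 151 = 49·0.003/0.019 + 151 ≈ 158.74 → 159.
PM2.5: 122.30 lies in 98.19–173.76, so I_lo=101, I_hi=150, C_lo=98.19, C_hi=173.76.
(150−101)/(173.76−98.19) × (122.30−98.19) + 101 = 49/75.57 × 24.11 + 101 ≈ 116.63 → 117.
PM10: 413.1 lies in 294.6–417.8, so I_lo=101, I_hi=150, C_lo=294.6, C_hi=417.8.
(150−101)/(417.8−294.6) × (413.1−294.6) + 101 = 49/123.2 × 118.5 + 101 ≈ 148.13 → 148.
Sub-indices: CO→195, NO₂→189, SO₂→38, O₃→159, PM2.5→117, PM10→148. Overall AQI = max = 195; dominant pollutant is CO.

195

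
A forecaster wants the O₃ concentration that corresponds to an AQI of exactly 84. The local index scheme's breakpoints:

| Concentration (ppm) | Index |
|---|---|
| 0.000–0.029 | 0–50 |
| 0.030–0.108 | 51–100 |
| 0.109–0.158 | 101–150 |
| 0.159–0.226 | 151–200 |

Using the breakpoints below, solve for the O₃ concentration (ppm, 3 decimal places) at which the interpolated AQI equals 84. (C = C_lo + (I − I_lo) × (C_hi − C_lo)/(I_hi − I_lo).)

AQI 84 lies in the 51–100 band, which corresponds to 0.030–0.108 ppm.
C = 0.030 + (84−51)×(0.108−0.030)/(100−51) = 0.030 + 33×0.078/49 ≈ 0.08253 ppm → 0.083 ppm to 3 dp.

0.083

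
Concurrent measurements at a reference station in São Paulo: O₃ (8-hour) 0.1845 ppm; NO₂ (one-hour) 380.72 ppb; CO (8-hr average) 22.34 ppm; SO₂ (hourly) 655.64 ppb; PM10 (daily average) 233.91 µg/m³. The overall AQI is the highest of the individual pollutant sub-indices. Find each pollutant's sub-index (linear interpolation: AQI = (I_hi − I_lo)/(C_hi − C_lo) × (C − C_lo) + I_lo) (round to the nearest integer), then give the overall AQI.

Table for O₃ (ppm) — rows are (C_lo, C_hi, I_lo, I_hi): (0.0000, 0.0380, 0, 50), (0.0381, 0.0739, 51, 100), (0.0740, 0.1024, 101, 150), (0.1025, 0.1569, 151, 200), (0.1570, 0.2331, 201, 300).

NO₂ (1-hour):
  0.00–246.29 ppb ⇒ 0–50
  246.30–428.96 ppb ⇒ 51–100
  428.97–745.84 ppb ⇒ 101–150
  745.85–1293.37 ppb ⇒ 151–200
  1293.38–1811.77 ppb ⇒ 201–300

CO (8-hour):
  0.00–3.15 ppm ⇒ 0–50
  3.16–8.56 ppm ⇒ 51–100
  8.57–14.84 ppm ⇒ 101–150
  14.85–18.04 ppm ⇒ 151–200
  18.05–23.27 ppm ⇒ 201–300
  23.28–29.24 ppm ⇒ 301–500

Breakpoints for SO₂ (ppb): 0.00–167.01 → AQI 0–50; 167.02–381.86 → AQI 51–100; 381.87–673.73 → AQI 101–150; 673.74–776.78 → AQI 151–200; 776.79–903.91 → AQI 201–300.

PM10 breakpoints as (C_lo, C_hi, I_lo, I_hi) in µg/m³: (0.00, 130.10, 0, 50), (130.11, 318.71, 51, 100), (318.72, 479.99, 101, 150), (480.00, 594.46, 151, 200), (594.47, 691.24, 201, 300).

O₃: 0.1845 lies in 0.1570–0.2331, so I_lo=201, I_hi=300, C_lo=0.1570, C_hi=0.2331.
(300−201)/(0.2331−0.1570) × (0.1845−0.1570) + 201 = 99/0.0761 × 0.0275 + 201 ≈ 236.78 → 237.
NO₂: 380.72 lies in 246.30–428.96, so I_lo=51, I_hi=100, C_lo=246.30, C_hi=428.96.
(100−51)/(428.96−246.30) × (380.72−246.30) + 51 = 49/182.66 × 134.42 + 51 ≈ 87.06 → 87.
CO: row 18.05–23.27 (AQI 201–300). (300−201)·(22.34−18.05)/(23.27−18.05) + 201 = 99·4.29/5.22 + 201 ≈ 282.36 → 282.
SO₂ 655.64: bracket 381.87–673.73 → index 101–150; slope 49/291.86, offset 273.77.
AQI = 101 + 49/291.86·273.77 ≈ 146.96 ⇒ 147.
PM10: row 130.11–318.71 (AQI 51–100). (100−51)·(233.91−130.11)/(318.71−130.11) + 51 = 49·103.80/188.60 + 51 ≈ 77.97 → 78.
Sub-indices: O₃→237, NO₂→87, CO→282, SO₂→147, PM10→78. Overall AQI = max = 282; dominant pollutant is CO.

282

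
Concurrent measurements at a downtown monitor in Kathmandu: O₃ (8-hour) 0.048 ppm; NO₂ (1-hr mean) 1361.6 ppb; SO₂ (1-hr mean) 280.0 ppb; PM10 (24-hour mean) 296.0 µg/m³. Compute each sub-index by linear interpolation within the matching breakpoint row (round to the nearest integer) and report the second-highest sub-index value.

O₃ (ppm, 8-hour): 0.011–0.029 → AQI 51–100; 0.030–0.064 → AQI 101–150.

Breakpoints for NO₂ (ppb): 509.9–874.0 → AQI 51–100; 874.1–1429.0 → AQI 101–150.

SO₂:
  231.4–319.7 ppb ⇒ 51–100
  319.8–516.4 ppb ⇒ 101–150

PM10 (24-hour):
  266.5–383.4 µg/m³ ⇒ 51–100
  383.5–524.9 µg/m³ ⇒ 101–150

O₃: row 0.030–0.064 (AQI 101–150). (150−101)·(0.048−0.030)/(0.064−0.030) + 101 = 49·0.018/0.034 + 101 ≈ 126.94 → 127.
NO₂ 1361.6: bracket 874.1–1429.0 → index 101–150; slope 49/554.9, offset 487.5.
AQI = 101 + 49/554.9·487.5 ≈ 144.05 ⇒ 144.
SO₂: 280.0 lies in 231.4–319.7, so I_lo=51, I_hi=100, C_lo=231.4, C_hi=319.7.
(100−51)/(319.7−231.4) × (280.0−231.4) + 51 = 49/88.3 × 48.6 + 51 ≈ 77.97 → 78.
PM10: 296.0 ∈ [266.5, 383.4] ↔ index [51, 100].
51 + (296.0−266.5)·(100−51)/(383.4−266.5) = 51 + 29.5·49/116.9 ≈ 63.37, so AQI = 63.
Sub-indices: O₃→127, NO₂→144, SO₂→78, PM10→63. Ranked high→low: 144, 127, 78, 63. Second-highest sub-index = 127.

127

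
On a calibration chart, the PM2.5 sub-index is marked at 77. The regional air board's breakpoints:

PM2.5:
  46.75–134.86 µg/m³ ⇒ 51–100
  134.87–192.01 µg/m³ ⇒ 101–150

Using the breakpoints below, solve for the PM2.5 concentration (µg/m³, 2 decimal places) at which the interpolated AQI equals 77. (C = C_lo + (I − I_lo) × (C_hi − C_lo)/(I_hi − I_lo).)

93.50

AQI 77 lies in the 51–100 band, which corresponds to 46.75–134.86 µg/m³.
C = 46.75 + (77−51)×(134.86−46.75)/(100−51) = 46.75 + 26×88.11/49 ≈ 93.5022 µg/m³ → 93.50 µg/m³ to 2 dp.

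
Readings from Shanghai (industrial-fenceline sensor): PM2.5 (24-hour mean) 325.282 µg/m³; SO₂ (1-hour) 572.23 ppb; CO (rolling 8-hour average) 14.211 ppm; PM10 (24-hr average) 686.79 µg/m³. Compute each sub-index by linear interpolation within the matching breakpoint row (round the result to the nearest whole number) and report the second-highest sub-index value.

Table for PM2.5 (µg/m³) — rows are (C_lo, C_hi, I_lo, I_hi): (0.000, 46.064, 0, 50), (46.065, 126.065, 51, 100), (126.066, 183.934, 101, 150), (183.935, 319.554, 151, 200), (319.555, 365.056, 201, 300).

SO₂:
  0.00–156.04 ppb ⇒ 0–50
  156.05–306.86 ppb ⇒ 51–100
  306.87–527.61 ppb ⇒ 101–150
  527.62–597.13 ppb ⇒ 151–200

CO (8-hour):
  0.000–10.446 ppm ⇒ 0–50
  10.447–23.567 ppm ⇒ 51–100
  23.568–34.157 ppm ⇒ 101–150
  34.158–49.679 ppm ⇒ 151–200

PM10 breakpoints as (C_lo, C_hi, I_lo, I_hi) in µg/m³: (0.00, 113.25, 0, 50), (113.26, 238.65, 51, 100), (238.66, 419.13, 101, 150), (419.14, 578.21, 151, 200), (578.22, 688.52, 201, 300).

PM2.5: row 319.555–365.056 (AQI 201–300). (300−201)·(325.282−319.555)/(365.056−319.555) + 201 = 99·5.727/45.501 + 201 ≈ 213.46 → 213.
SO₂: 572.23 lies in 527.62–597.13, so I_lo=151, I_hi=200, C_lo=527.62, C_hi=597.13.
(200−151)/(597.13−527.62) × (572.23−527.62) + 151 = 49/69.51 × 44.61 + 151 ≈ 182.45 → 182.
CO: 14.211 ∈ [10.447, 23.567] ↔ index [51, 100].
51 + (14.211−10.447)·(100−51)/(23.567−10.447) = 51 + 3.764·49/13.120 ≈ 65.06, so AQI = 65.
PM10: row 578.22–688.52 (AQI 201–300). (300−201)·(686.79−578.22)/(688.52−578.22) + 201 = 99·108.57/110.30 + 201 ≈ 298.45 → 298.
Sub-indices: PM2.5→213, SO₂→182, CO→65, PM10→298. Ranked high→low: 298, 213, 182, 65. Second-highest sub-index = 213.

213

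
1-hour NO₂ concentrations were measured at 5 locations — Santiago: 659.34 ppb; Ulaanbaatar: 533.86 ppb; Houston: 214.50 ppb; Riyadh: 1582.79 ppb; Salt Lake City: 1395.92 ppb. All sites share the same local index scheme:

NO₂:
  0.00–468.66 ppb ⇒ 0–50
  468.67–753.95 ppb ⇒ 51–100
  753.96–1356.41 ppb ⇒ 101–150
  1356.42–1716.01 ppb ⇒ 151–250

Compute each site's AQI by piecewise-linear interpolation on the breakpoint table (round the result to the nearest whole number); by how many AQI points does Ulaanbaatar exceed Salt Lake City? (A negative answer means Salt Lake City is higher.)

-100

Santiago: 659.34 lies in 468.67–753.95, so I_lo=51, I_hi=100, C_lo=468.67, C_hi=753.95.
(100−51)/(753.95−468.67) × (659.34−468.67) + 51 = 49/285.28 × 190.67 + 51 ≈ 83.75 → 84.
Ulaanbaatar 533.86: bracket 468.67–753.95 → index 51–100; slope 49/285.28, offset 65.19.
AQI = 51 + 49/285.28·65.19 ≈ 62.20 ⇒ 62.
Houston: 214.50 ∈ [0.00, 468.66] ↔ index [0, 50].
0 + (214.50−0.00)·(50−0)/(468.66−0.00) = 0 + 214.50·50/468.66 ≈ 22.88, so AQI = 23.
Riyadh: 1582.79 lies in 1356.42–1716.01, so I_lo=151, I_hi=250, C_lo=1356.42, C_hi=1716.01.
(250−151)/(1716.01−1356.42) × (1582.79−1356.42) + 151 = 99/359.59 × 226.37 + 151 ≈ 213.32 → 213.
Salt Lake City: 1395.92 ∈ [1356.42, 1716.01] ↔ index [151, 250].
151 + (1395.92−1356.42)·(250−151)/(1716.01−1356.42) = 151 + 39.50·99/359.59 ≈ 161.87, so AQI = 162.
AQIs: Santiago=84, Ulaanbaatar=62, Houston=23, Riyadh=213, Salt Lake City=162. Ulaanbaatar (62) − Salt Lake City (162) = -100.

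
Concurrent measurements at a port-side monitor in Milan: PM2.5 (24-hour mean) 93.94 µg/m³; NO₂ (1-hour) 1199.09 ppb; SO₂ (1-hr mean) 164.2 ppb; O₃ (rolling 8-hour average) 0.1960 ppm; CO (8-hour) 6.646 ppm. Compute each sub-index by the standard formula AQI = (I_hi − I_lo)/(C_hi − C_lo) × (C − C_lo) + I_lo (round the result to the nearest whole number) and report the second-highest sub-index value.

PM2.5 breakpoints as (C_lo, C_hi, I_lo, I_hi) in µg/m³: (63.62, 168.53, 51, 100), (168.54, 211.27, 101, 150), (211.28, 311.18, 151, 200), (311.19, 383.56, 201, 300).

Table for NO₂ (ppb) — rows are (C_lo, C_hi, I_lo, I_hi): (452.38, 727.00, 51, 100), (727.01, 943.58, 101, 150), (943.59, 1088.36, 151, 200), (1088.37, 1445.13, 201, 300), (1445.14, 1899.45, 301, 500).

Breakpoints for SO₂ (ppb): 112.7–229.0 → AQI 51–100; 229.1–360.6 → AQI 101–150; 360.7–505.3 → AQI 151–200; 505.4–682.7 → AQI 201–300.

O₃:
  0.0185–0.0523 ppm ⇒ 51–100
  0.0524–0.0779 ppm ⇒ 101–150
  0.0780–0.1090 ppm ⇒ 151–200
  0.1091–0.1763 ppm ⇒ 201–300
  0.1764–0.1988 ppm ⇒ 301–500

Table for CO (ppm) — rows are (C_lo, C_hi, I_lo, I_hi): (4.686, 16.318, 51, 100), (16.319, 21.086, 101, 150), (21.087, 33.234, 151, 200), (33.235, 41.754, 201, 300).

PM2.5: row 63.62–168.53 (AQI 51–100). (100−51)·(93.94−63.62)/(168.53−63.62) + 51 = 49·30.32/104.91 + 51 ≈ 65.16 → 65.
NO₂: row 1088.37–1445.13 (AQI 201–300). (300−201)·(1199.09−1088.37)/(1445.13−1088.37) + 201 = 99·110.72/356.76 + 201 ≈ 231.72 → 232.
SO₂: 164.2 lies in 112.7–229.0, so I_lo=51, I_hi=100, C_lo=112.7, C_hi=229.0.
(100−51)/(229.0−112.7) × (164.2−112.7) + 51 = 49/116.3 × 51.5 + 51 ≈ 72.70 → 73.
O₃: 0.1960 lies in 0.1764–0.1988, so I_lo=301, I_hi=500, C_lo=0.1764, C_hi=0.1988.
(500−301)/(0.1988−0.1764) × (0.1960−0.1764) + 301 = 199/0.0224 × 0.0196 + 301 ≈ 475.13 → 475.
CO: row 4.686–16.318 (AQI 51–100). (100−51)·(6.646−4.686)/(16.318−4.686) + 51 = 49·1.960/11.632 + 51 ≈ 59.26 → 59.
Sub-indices: PM2.5→65, NO₂→232, SO₂→73, O₃→475, CO→59. Ranked high→low: 475, 232, 73, 65, 59. Second-highest sub-index = 232.

232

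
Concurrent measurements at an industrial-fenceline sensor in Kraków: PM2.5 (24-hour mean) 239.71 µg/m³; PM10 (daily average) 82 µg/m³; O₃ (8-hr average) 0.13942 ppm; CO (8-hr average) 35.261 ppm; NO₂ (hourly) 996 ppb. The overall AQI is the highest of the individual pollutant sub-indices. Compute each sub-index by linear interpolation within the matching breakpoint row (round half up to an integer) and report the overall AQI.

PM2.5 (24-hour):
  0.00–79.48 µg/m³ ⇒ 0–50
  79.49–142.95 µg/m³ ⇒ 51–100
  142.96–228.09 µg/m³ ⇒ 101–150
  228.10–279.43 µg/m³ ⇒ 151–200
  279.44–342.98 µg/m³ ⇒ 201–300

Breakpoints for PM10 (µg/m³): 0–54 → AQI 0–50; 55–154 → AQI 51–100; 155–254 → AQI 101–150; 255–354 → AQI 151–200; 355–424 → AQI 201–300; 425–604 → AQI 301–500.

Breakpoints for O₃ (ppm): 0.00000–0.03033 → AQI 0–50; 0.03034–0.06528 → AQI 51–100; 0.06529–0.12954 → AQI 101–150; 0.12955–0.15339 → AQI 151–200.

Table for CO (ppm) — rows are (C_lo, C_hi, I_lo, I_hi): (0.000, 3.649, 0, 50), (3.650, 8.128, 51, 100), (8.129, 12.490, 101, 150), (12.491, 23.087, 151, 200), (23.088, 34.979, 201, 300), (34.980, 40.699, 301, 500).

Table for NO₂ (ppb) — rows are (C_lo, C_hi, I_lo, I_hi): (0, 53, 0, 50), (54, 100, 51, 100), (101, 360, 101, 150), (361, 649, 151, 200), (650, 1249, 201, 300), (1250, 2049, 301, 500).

311

PM2.5: 239.71 lies in 228.10–279.43, so I_lo=151, I_hi=200, C_lo=228.10, C_hi=279.43.
(200−151)/(279.43−228.10) × (239.71−228.10) + 151 = 49/51.33 × 11.61 + 151 ≈ 162.08 → 162.
PM10 82: bracket 55–154 → index 51–100; slope 49/99, offset 27.
AQI = 51 + 49/99·27 ≈ 64.36 ⇒ 64.
O₃: row 0.12955–0.15339 (AQI 151–200). (200−151)·(0.13942−0.12955)/(0.15339−0.12955) + 151 = 49·0.00987/0.02384 + 151 ≈ 171.29 → 171.
CO: 35.261 lies in 34.980–40.699, so I_lo=301, I_hi=500, C_lo=34.980, C_hi=40.699.
(500−301)/(40.699−34.980) × (35.261−34.980) + 301 = 199/5.719 × 0.281 + 301 ≈ 310.78 → 311.
NO₂ 996: bracket 650–1249 → index 201–300; slope 99/599, offset 346.
AQI = 201 + 99/599·346 ≈ 258.19 ⇒ 258.
Sub-indices: PM2.5→162, PM10→64, O₃→171, CO→311, NO₂→258. Overall AQI = max = 311; dominant pollutant is CO.
AQI 311: Hazardous.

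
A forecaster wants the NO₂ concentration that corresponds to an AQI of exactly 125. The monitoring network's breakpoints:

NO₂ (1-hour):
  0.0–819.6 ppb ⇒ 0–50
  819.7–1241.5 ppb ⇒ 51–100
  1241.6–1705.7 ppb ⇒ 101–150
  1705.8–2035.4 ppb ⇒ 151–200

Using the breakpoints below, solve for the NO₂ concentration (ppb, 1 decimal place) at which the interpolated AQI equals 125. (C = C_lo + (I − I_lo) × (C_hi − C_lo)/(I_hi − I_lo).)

1468.9

AQI 125 lies in the 101–150 band, which corresponds to 1241.6–1705.7 ppb.
C = 1241.6 + (125−101)×(1705.7−1241.6)/(150−101) = 1241.6 + 24×464.1/49 ≈ 1468.914 ppb → 1468.9 ppb to 1 dp.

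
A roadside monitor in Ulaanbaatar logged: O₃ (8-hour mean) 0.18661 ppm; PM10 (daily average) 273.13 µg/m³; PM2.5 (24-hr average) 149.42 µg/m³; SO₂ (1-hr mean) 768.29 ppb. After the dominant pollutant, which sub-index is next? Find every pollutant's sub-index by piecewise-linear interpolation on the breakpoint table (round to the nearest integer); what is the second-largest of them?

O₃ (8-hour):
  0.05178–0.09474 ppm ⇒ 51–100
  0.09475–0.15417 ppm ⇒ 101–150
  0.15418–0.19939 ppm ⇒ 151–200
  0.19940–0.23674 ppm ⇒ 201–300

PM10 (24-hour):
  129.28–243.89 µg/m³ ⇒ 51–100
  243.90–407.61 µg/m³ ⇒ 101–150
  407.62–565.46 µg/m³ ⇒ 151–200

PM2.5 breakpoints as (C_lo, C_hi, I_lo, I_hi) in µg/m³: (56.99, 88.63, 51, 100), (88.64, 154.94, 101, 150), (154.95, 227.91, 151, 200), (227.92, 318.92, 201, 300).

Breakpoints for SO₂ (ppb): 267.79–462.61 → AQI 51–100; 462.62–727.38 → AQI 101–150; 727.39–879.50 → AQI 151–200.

O₃: row 0.15418–0.19939 (AQI 151–200). (200−151)·(0.18661−0.15418)/(0.19939−0.15418) + 151 = 49·0.03243/0.04521 + 151 ≈ 186.15 → 186.
PM10: 273.13 ∈ [243.90, 407.61] ↔ index [101, 150].
101 + (273.13−243.90)·(150−101)/(407.61−243.90) = 101 + 29.23·49/163.71 ≈ 109.75, so AQI = 110.
PM2.5: 149.42 lies in 88.64–154.94, so I_lo=101, I_hi=150, C_lo=88.64, C_hi=154.94.
(150−101)/(154.94−88.64) × (149.42−88.64) + 101 = 49/66.30 × 60.78 + 101 ≈ 145.92 → 146.
SO₂ 768.29: bracket 727.39–879.50 → index 151–200; slope 49/152.11, offset 40.90.
AQI = 151 + 49/152.11·40.90 ≈ 164.18 ⇒ 164.
Sub-indices: O₃→186, PM10→110, PM2.5→146, SO₂→164. Ranked high→low: 186, 164, 146, 110. Second-highest sub-index = 164.

164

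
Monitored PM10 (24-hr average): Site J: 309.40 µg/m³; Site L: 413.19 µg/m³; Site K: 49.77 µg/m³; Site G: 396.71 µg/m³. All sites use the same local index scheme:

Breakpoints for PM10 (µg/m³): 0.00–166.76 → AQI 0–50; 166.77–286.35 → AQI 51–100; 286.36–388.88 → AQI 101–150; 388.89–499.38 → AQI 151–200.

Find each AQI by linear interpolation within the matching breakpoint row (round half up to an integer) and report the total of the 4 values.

443

Site J 309.40: bracket 286.36–388.88 → index 101–150; slope 49/102.52, offset 23.04.
AQI = 101 + 49/102.52·23.04 ≈ 112.01 ⇒ 112.
Site L: 413.19 lies in 388.89–499.38, so I_lo=151, I_hi=200, C_lo=388.89, C_hi=499.38.
(200−151)/(499.38−388.89) × (413.19−388.89) + 151 = 49/110.49 × 24.30 + 151 ≈ 161.78 → 162.
Site K: row 0.00–166.76 (AQI 0–50). (50−0)·(49.77−0.00)/(166.76−0.00) + 0 = 50·49.77/166.76 + 0 ≈ 14.92 → 15.
Site G: 396.71 lies in 388.89–499.38, so I_lo=151, I_hi=200, C_lo=388.89, C_hi=499.38.
(200−151)/(499.38−388.89) × (396.71−388.89) + 151 = 49/110.49 × 7.82 + 151 ≈ 154.47 → 154.
AQIs: Site J=112, Site L=162, Site K=15, Site G=154. Sum = 112 + 162 + 15 + 154 = 443.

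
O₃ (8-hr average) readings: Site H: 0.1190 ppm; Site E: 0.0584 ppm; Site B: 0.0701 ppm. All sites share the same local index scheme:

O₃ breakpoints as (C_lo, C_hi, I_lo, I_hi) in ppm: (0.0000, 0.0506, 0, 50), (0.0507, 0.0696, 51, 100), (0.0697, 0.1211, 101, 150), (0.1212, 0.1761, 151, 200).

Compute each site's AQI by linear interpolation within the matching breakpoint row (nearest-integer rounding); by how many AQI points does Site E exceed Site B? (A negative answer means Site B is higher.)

Site H: row 0.0697–0.1211 (AQI 101–150). (150−101)·(0.1190−0.0697)/(0.1211−0.0697) + 101 = 49·0.0493/0.0514 + 101 ≈ 148.00 → 148.
Site E: 0.0584 lies in 0.0507–0.0696, so I_lo=51, I_hi=100, C_lo=0.0507, C_hi=0.0696.
(100−51)/(0.0696−0.0507) × (0.0584−0.0507) + 51 = 49/0.0189 × 0.0077 + 51 ≈ 70.96 → 71.
Site B: 0.0701 lies in 0.0697–0.1211, so I_lo=101, I_hi=150, C_lo=0.0697, C_hi=0.1211.
(150−101)/(0.1211−0.0697) × (0.0701−0.0697) + 101 = 49/0.0514 × 0.0004 + 101 ≈ 101.38 → 101.
AQIs: Site H=148, Site E=71, Site B=101. Site E (71) − Site B (101) = -30.

-30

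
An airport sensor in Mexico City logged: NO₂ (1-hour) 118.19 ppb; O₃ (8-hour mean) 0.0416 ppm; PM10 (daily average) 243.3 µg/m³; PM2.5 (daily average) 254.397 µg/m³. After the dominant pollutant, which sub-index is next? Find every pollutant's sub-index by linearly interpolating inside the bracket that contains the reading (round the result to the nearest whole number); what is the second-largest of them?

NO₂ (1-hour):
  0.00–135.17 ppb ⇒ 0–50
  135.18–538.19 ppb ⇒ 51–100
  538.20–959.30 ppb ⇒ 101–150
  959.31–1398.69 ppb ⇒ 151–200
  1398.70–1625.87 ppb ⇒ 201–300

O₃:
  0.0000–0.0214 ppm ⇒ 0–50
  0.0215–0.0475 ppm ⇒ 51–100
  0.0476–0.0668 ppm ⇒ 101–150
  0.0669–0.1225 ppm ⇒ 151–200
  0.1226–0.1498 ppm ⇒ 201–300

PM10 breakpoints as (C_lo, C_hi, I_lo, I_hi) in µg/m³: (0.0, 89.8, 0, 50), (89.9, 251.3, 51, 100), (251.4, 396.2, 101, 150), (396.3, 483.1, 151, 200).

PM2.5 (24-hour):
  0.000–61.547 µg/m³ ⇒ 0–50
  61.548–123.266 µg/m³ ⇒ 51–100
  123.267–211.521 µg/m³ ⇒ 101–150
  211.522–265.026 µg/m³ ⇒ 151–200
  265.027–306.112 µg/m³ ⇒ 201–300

NO₂: row 0.00–135.17 (AQI 0–50). (50−0)·(118.19−0.00)/(135.17−0.00) + 0 = 50·118.19/135.17 + 0 ≈ 43.72 → 44.
O₃: row 0.0215–0.0475 (AQI 51–100). (100−51)·(0.0416−0.0215)/(0.0475−0.0215) + 51 = 49·0.0201/0.0260 + 51 ≈ 88.88 → 89.
PM10: row 89.9–251.3 (AQI 51–100). (100−51)·(243.3−89.9)/(251.3−89.9) + 51 = 49·153.4/161.4 + 51 ≈ 97.57 → 98.
PM2.5: row 211.522–265.026 (AQI 151–200). (200−151)·(254.397−211.522)/(265.026−211.522) + 151 = 49·42.875/53.504 + 151 ≈ 190.27 → 190.
Sub-indices: NO₂→44, O₃→89, PM10→98, PM2.5→190. Ranked high→low: 190, 98, 89, 44. Second-highest sub-index = 98.

98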